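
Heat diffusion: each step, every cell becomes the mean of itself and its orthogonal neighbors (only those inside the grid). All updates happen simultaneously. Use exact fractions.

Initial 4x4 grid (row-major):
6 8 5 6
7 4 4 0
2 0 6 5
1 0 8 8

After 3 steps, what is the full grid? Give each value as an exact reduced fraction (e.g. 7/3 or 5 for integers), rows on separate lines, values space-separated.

Answer: 3917/720 2061/400 3493/720 1181/270
10481/2400 9007/2000 6511/1500 3223/720
7537/2400 1719/500 8737/2000 5693/1200
221/90 7687/2400 3517/800 1249/240

Derivation:
After step 1:
  7 23/4 23/4 11/3
  19/4 23/5 19/5 15/4
  5/2 12/5 23/5 19/4
  1 9/4 11/2 7
After step 2:
  35/6 231/40 569/120 79/18
  377/80 213/50 9/2 479/120
  213/80 327/100 421/100 201/40
  23/12 223/80 387/80 23/4
After step 3:
  3917/720 2061/400 3493/720 1181/270
  10481/2400 9007/2000 6511/1500 3223/720
  7537/2400 1719/500 8737/2000 5693/1200
  221/90 7687/2400 3517/800 1249/240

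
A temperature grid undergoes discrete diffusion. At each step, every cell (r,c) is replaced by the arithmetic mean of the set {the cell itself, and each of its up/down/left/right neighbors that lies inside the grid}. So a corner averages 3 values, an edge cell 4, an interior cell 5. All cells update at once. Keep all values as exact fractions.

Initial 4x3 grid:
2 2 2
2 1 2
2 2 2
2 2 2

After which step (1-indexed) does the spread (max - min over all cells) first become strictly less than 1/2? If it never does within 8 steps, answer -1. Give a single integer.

Step 1: max=2, min=7/4, spread=1/4
  -> spread < 1/2 first at step 1
Step 2: max=2, min=177/100, spread=23/100
Step 3: max=787/400, min=8789/4800, spread=131/960
Step 4: max=14009/7200, min=79849/43200, spread=841/8640
Step 5: max=2786627/1440000, min=32017949/17280000, spread=56863/691200
Step 6: max=24930457/12960000, min=289505659/155520000, spread=386393/6220800
Step 7: max=9947641187/5184000000, min=116022276869/62208000000, spread=26795339/497664000
Step 8: max=594993850333/311040000000, min=6981144285871/3732480000000, spread=254051069/5971968000

Answer: 1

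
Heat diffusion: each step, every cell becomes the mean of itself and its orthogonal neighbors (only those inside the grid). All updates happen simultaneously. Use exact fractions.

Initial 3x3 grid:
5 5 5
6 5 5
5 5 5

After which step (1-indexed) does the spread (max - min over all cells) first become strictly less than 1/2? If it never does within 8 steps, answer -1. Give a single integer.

Step 1: max=16/3, min=5, spread=1/3
  -> spread < 1/2 first at step 1
Step 2: max=1267/240, min=5, spread=67/240
Step 3: max=11237/2160, min=1007/200, spread=1807/10800
Step 4: max=4477963/864000, min=27361/5400, spread=33401/288000
Step 5: max=40109933/7776000, min=2743391/540000, spread=3025513/38880000
Step 6: max=16016926867/3110400000, min=146755949/28800000, spread=53531/995328
Step 7: max=959152925849/186624000000, min=39671116051/7776000000, spread=450953/11943936
Step 8: max=57496103560603/11197440000000, min=4766608610519/933120000000, spread=3799043/143327232

Answer: 1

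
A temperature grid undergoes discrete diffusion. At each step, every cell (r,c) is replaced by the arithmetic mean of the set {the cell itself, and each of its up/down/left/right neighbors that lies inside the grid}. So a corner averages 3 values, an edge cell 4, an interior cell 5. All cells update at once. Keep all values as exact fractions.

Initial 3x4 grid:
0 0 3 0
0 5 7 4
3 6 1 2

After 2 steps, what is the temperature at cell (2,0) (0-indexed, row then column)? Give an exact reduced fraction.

Answer: 35/12

Derivation:
Step 1: cell (2,0) = 3
Step 2: cell (2,0) = 35/12
Full grid after step 2:
  4/3 81/40 65/24 97/36
  43/20 307/100 347/100 143/48
  35/12 287/80 169/48 115/36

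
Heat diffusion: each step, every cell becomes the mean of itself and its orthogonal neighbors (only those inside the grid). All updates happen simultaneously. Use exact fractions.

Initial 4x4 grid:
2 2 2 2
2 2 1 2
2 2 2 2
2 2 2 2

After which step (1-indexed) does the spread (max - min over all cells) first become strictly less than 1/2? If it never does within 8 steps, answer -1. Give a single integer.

Answer: 1

Derivation:
Step 1: max=2, min=7/4, spread=1/4
  -> spread < 1/2 first at step 1
Step 2: max=2, min=89/50, spread=11/50
Step 3: max=2, min=4433/2400, spread=367/2400
Step 4: max=1187/600, min=20029/10800, spread=1337/10800
Step 5: max=35531/18000, min=606331/324000, spread=33227/324000
Step 6: max=211951/108000, min=18225673/9720000, spread=849917/9720000
Step 7: max=3171467/1620000, min=549485653/291600000, spread=21378407/291600000
Step 8: max=948311657/486000000, min=16529537629/8748000000, spread=540072197/8748000000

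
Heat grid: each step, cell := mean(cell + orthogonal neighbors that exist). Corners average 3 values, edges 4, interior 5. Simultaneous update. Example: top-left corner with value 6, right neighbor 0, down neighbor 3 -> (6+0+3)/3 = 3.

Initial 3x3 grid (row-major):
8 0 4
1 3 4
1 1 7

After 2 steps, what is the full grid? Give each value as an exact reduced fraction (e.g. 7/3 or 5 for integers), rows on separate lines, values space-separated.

Answer: 10/3 673/240 131/36
181/80 163/50 389/120
29/12 49/20 23/6

Derivation:
After step 1:
  3 15/4 8/3
  13/4 9/5 9/2
  1 3 4
After step 2:
  10/3 673/240 131/36
  181/80 163/50 389/120
  29/12 49/20 23/6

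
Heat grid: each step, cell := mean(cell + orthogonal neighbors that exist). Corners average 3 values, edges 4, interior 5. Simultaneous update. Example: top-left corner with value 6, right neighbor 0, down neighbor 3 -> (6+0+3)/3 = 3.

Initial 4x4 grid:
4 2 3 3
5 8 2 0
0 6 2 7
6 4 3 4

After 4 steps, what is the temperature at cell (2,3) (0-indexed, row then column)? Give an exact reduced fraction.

Answer: 769837/216000

Derivation:
Step 1: cell (2,3) = 13/4
Step 2: cell (2,3) = 179/48
Step 3: cell (2,3) = 991/288
Step 4: cell (2,3) = 769837/216000
Full grid after step 4:
  253771/64800 798463/216000 232789/72000 5411/1800
  435869/108000 682333/180000 13031/3750 227599/72000
  434581/108000 359059/90000 660169/180000 769837/216000
  131983/32400 106699/27000 105389/27000 9607/2592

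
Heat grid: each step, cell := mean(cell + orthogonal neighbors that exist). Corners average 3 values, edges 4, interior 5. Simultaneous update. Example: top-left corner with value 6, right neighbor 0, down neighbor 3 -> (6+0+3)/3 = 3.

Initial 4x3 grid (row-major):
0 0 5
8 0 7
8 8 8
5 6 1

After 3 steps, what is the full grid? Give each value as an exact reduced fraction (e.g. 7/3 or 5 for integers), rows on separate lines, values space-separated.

Answer: 3743/1080 48077/14400 2747/720
31201/7200 13559/3000 1349/300
40481/7200 32303/6000 6451/1200
2545/432 20593/3600 197/36

Derivation:
After step 1:
  8/3 5/4 4
  4 23/5 5
  29/4 6 6
  19/3 5 5
After step 2:
  95/36 751/240 41/12
  1111/240 417/100 49/10
  283/48 577/100 11/2
  223/36 67/12 16/3
After step 3:
  3743/1080 48077/14400 2747/720
  31201/7200 13559/3000 1349/300
  40481/7200 32303/6000 6451/1200
  2545/432 20593/3600 197/36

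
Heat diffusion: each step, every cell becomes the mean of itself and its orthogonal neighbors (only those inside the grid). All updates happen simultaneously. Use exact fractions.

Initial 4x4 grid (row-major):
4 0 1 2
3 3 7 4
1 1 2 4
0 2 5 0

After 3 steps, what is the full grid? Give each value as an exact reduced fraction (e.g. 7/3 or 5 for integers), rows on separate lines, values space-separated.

After step 1:
  7/3 2 5/2 7/3
  11/4 14/5 17/5 17/4
  5/4 9/5 19/5 5/2
  1 2 9/4 3
After step 2:
  85/36 289/120 307/120 109/36
  137/60 51/20 67/20 749/240
  17/10 233/100 11/4 271/80
  17/12 141/80 221/80 31/12
After step 3:
  2539/1080 889/360 1021/360 6269/2160
  1601/720 7753/3000 3439/1200 4639/1440
  773/400 4437/2000 729/250 1421/480
  1171/720 4963/2400 1183/480 131/45

Answer: 2539/1080 889/360 1021/360 6269/2160
1601/720 7753/3000 3439/1200 4639/1440
773/400 4437/2000 729/250 1421/480
1171/720 4963/2400 1183/480 131/45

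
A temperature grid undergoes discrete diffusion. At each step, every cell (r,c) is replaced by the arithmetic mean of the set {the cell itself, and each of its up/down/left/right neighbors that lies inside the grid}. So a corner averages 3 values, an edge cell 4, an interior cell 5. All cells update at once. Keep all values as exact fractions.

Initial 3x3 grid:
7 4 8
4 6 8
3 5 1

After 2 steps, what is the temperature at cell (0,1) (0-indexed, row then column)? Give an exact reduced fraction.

Step 1: cell (0,1) = 25/4
Step 2: cell (0,1) = 1399/240
Full grid after step 2:
  65/12 1399/240 56/9
  97/20 523/100 1349/240
  17/4 1069/240 85/18

Answer: 1399/240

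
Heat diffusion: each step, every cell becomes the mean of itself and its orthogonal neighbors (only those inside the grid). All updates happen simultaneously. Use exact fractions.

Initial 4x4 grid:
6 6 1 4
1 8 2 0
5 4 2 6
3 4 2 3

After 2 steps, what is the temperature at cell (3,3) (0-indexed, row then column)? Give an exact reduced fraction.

Answer: 55/18

Derivation:
Step 1: cell (3,3) = 11/3
Step 2: cell (3,3) = 55/18
Full grid after step 2:
  175/36 511/120 383/120 95/36
  1007/240 433/100 13/4 601/240
  337/80 37/10 159/50 757/240
  7/2 73/20 193/60 55/18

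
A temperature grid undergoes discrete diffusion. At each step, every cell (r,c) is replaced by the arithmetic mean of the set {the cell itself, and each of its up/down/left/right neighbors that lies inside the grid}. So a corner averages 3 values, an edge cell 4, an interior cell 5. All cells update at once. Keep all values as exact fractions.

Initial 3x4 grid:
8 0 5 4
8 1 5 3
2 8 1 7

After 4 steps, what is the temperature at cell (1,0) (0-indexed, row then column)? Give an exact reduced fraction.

Answer: 3945317/864000

Derivation:
Step 1: cell (1,0) = 19/4
Step 2: cell (1,0) = 1229/240
Step 3: cell (1,0) = 64663/14400
Step 4: cell (1,0) = 3945317/864000
Full grid after step 4:
  565333/129600 57233/13500 17531/4500 172331/43200
  3945317/864000 1499473/360000 1483973/360000 3418357/864000
  21529/4800 317201/72000 880363/216000 539843/129600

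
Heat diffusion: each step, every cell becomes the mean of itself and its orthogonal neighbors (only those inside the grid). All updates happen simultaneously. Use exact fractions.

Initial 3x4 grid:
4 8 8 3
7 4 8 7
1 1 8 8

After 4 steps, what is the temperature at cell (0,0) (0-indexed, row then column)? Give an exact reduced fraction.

Step 1: cell (0,0) = 19/3
Step 2: cell (0,0) = 49/9
Step 3: cell (0,0) = 11771/2160
Step 4: cell (0,0) = 345431/64800
Full grid after step 4:
  345431/64800 1244987/216000 448609/72000 11711/1800
  134149/27000 243149/45000 1100521/180000 2799239/432000
  99727/21600 123193/24000 1274077/216000 206873/32400

Answer: 345431/64800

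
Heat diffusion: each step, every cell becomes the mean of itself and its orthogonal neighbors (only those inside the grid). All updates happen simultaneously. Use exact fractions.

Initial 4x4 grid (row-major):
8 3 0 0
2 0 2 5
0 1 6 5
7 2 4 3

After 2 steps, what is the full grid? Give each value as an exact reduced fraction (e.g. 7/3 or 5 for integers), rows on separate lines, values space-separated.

After step 1:
  13/3 11/4 5/4 5/3
  5/2 8/5 13/5 3
  5/2 9/5 18/5 19/4
  3 7/2 15/4 4
After step 2:
  115/36 149/60 31/15 71/36
  41/15 9/4 241/100 721/240
  49/20 13/5 33/10 307/80
  3 241/80 297/80 25/6

Answer: 115/36 149/60 31/15 71/36
41/15 9/4 241/100 721/240
49/20 13/5 33/10 307/80
3 241/80 297/80 25/6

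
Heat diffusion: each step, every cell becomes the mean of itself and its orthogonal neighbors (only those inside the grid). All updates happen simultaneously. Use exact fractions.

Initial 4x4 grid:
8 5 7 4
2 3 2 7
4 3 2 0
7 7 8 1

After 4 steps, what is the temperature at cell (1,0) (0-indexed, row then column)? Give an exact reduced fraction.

Answer: 4217/960

Derivation:
Step 1: cell (1,0) = 17/4
Step 2: cell (1,0) = 65/16
Step 3: cell (1,0) = 711/160
Step 4: cell (1,0) = 4217/960
Full grid after step 4:
  3289/720 7123/1600 321119/72000 5759/1350
  4217/960 1731/400 30127/7500 286169/72000
  328651/72000 63691/15000 23501/6000 10361/2880
  25579/5400 325201/72000 57253/14400 7931/2160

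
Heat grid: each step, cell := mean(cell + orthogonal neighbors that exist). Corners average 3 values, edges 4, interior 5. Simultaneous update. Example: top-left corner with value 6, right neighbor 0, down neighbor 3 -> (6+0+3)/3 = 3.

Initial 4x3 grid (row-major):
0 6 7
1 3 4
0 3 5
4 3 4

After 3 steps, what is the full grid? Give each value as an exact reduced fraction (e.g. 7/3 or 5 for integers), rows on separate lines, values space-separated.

Answer: 763/270 1429/400 9439/2160
4433/1800 6727/2000 29407/7200
8971/3600 18491/6000 3063/800
2809/1080 22937/7200 2611/720

Derivation:
After step 1:
  7/3 4 17/3
  1 17/5 19/4
  2 14/5 4
  7/3 7/2 4
After step 2:
  22/9 77/20 173/36
  131/60 319/100 1069/240
  61/30 157/50 311/80
  47/18 379/120 23/6
After step 3:
  763/270 1429/400 9439/2160
  4433/1800 6727/2000 29407/7200
  8971/3600 18491/6000 3063/800
  2809/1080 22937/7200 2611/720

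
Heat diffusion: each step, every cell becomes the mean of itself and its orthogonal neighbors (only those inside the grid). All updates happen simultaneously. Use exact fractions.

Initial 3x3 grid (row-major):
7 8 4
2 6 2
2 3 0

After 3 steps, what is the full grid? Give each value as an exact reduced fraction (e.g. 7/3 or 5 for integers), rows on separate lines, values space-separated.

After step 1:
  17/3 25/4 14/3
  17/4 21/5 3
  7/3 11/4 5/3
After step 2:
  97/18 1247/240 167/36
  329/80 409/100 203/60
  28/9 219/80 89/36
After step 3:
  5291/1080 69529/14400 9517/2160
  6681/1600 23423/6000 6563/1800
  1793/540 14893/4800 6187/2160

Answer: 5291/1080 69529/14400 9517/2160
6681/1600 23423/6000 6563/1800
1793/540 14893/4800 6187/2160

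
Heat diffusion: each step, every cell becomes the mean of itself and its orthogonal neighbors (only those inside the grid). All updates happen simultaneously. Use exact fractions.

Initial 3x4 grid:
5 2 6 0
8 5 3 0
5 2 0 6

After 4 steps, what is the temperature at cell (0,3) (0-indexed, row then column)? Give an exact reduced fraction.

Answer: 116287/43200

Derivation:
Step 1: cell (0,3) = 2
Step 2: cell (0,3) = 7/3
Step 3: cell (0,3) = 913/360
Step 4: cell (0,3) = 116287/43200
Full grid after step 4:
  192817/43200 283277/72000 227237/72000 116287/43200
  1272403/288000 463517/120000 367667/120000 746893/288000
  184117/43200 269027/72000 215987/72000 111787/43200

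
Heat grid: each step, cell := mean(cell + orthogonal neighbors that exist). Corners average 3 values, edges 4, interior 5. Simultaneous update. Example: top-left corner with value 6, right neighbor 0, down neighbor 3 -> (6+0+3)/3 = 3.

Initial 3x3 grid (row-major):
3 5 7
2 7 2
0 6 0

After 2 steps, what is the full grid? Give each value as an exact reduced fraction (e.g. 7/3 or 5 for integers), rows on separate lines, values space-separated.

After step 1:
  10/3 11/2 14/3
  3 22/5 4
  8/3 13/4 8/3
After step 2:
  71/18 179/40 85/18
  67/20 403/100 59/15
  107/36 779/240 119/36

Answer: 71/18 179/40 85/18
67/20 403/100 59/15
107/36 779/240 119/36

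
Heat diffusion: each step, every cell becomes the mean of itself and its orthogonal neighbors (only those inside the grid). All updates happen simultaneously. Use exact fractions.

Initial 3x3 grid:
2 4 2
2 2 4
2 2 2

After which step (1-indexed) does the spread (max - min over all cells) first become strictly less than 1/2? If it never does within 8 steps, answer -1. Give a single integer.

Step 1: max=10/3, min=2, spread=4/3
Step 2: max=113/40, min=2, spread=33/40
Step 3: max=1517/540, min=101/45, spread=61/108
Step 4: max=86239/32400, min=3061/1350, spread=511/1296
  -> spread < 1/2 first at step 4
Step 5: max=5117933/1944000, min=42401/18000, spread=4309/15552
Step 6: max=300663751/116640000, min=5791237/2430000, spread=36295/186624
Step 7: max=17881970597/6998400000, min=1410535831/583200000, spread=305773/2239488
Step 8: max=1063122670159/419904000000, min=14206575497/5832000000, spread=2575951/26873856

Answer: 4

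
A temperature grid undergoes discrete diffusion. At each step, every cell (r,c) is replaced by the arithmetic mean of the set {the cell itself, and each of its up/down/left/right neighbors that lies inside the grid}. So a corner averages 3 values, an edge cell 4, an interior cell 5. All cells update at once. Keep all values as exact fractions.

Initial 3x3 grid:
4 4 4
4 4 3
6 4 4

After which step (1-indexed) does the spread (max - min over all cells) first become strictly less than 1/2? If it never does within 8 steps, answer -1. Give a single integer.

Step 1: max=14/3, min=11/3, spread=1
Step 2: max=41/9, min=893/240, spread=601/720
Step 3: max=583/135, min=8203/2160, spread=25/48
Step 4: max=138089/32400, min=504881/129600, spread=211/576
  -> spread < 1/2 first at step 4
Step 5: max=4068929/972000, min=30552307/7776000, spread=1777/6912
Step 6: max=484527851/116640000, min=1853899529/466560000, spread=14971/82944
Step 7: max=1803425167/437400000, min=111872057563/27993600000, spread=126121/995328
Step 8: max=1723999403309/419904000000, min=6746583691361/1679616000000, spread=1062499/11943936

Answer: 4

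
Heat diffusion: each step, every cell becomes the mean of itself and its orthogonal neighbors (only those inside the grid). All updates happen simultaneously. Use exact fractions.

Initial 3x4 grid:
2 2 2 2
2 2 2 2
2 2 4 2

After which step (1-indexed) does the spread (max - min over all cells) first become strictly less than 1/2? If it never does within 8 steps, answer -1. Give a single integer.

Answer: 3

Derivation:
Step 1: max=8/3, min=2, spread=2/3
Step 2: max=151/60, min=2, spread=31/60
Step 3: max=1291/540, min=2, spread=211/540
  -> spread < 1/2 first at step 3
Step 4: max=124897/54000, min=1847/900, spread=14077/54000
Step 5: max=1112407/486000, min=111683/54000, spread=5363/24300
Step 6: max=32900809/14580000, min=62869/30000, spread=93859/583200
Step 7: max=1959874481/874800000, min=102536467/48600000, spread=4568723/34992000
Step 8: max=116756435629/52488000000, min=3097618889/1458000000, spread=8387449/83980800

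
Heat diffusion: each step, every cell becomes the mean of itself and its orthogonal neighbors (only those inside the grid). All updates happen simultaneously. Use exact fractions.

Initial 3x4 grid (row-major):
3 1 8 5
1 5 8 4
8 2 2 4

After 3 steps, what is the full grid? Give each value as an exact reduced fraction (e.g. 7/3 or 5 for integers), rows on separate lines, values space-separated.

After step 1:
  5/3 17/4 11/2 17/3
  17/4 17/5 27/5 21/4
  11/3 17/4 4 10/3
After step 2:
  61/18 889/240 1249/240 197/36
  779/240 431/100 471/100 393/80
  73/18 919/240 1019/240 151/36
After step 3:
  1861/540 29893/7200 34363/7200 1403/270
  54001/14400 23759/6000 9353/2000 23147/4800
  4007/1080 29593/7200 30563/7200 4807/1080

Answer: 1861/540 29893/7200 34363/7200 1403/270
54001/14400 23759/6000 9353/2000 23147/4800
4007/1080 29593/7200 30563/7200 4807/1080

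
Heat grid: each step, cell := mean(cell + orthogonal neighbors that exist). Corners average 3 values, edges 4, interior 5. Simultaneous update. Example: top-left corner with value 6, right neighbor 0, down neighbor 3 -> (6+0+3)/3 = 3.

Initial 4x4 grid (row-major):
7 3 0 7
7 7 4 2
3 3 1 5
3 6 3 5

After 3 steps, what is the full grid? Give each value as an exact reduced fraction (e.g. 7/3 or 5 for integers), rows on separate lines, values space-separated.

After step 1:
  17/3 17/4 7/2 3
  6 24/5 14/5 9/2
  4 4 16/5 13/4
  4 15/4 15/4 13/3
After step 2:
  191/36 1093/240 271/80 11/3
  307/60 437/100 94/25 271/80
  9/2 79/20 17/5 917/240
  47/12 31/8 451/120 34/9
After step 3:
  10783/2160 31711/7200 9221/2400 1253/360
  17363/3600 26101/6000 3661/1000 2927/800
  1049/240 4019/1000 22427/6000 5179/1440
  295/72 31/8 1333/360 8177/2160

Answer: 10783/2160 31711/7200 9221/2400 1253/360
17363/3600 26101/6000 3661/1000 2927/800
1049/240 4019/1000 22427/6000 5179/1440
295/72 31/8 1333/360 8177/2160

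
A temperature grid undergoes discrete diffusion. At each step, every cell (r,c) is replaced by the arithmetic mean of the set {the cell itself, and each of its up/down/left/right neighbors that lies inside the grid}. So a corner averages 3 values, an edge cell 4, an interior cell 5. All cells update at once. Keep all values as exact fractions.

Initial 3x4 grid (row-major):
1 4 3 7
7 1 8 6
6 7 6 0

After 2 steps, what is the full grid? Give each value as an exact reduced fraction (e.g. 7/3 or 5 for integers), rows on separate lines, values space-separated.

After step 1:
  4 9/4 11/2 16/3
  15/4 27/5 24/5 21/4
  20/3 5 21/4 4
After step 2:
  10/3 343/80 1073/240 193/36
  1189/240 106/25 131/25 1163/240
  185/36 1339/240 381/80 29/6

Answer: 10/3 343/80 1073/240 193/36
1189/240 106/25 131/25 1163/240
185/36 1339/240 381/80 29/6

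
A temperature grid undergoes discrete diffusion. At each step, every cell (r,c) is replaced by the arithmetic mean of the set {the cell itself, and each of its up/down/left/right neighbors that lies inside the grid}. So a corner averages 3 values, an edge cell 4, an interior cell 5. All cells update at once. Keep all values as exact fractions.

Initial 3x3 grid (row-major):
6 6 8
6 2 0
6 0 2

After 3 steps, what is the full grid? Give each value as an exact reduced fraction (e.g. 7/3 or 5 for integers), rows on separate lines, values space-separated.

Answer: 1763/360 33103/7200 4289/1080
5263/1200 1367/375 11689/3600
431/120 21853/7200 2639/1080

Derivation:
After step 1:
  6 11/2 14/3
  5 14/5 3
  4 5/2 2/3
After step 2:
  11/2 569/120 79/18
  89/20 94/25 167/60
  23/6 299/120 37/18
After step 3:
  1763/360 33103/7200 4289/1080
  5263/1200 1367/375 11689/3600
  431/120 21853/7200 2639/1080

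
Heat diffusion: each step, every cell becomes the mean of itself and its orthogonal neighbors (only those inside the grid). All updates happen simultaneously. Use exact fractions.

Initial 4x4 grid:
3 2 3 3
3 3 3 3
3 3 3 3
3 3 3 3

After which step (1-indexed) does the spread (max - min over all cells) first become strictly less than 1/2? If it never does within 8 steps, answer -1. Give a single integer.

Answer: 1

Derivation:
Step 1: max=3, min=8/3, spread=1/3
  -> spread < 1/2 first at step 1
Step 2: max=3, min=329/120, spread=31/120
Step 3: max=3, min=3029/1080, spread=211/1080
Step 4: max=3, min=307157/108000, spread=16843/108000
Step 5: max=26921/9000, min=2777357/972000, spread=130111/972000
Step 6: max=1612841/540000, min=83837633/29160000, spread=3255781/29160000
Step 7: max=1608893/540000, min=2524046309/874800000, spread=82360351/874800000
Step 8: max=289093559/97200000, min=75980683109/26244000000, spread=2074577821/26244000000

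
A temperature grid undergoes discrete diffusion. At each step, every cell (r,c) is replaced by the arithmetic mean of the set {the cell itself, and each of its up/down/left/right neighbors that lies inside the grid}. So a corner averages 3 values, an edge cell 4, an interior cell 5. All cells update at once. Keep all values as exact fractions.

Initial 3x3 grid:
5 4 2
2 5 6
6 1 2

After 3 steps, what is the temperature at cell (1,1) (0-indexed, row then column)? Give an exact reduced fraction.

Step 1: cell (1,1) = 18/5
Step 2: cell (1,1) = 387/100
Step 3: cell (1,1) = 21889/6000
Full grid after step 3:
  4163/1080 14093/3600 2717/720
  27511/7200 21889/6000 17749/4800
  319/90 8537/2400 2467/720

Answer: 21889/6000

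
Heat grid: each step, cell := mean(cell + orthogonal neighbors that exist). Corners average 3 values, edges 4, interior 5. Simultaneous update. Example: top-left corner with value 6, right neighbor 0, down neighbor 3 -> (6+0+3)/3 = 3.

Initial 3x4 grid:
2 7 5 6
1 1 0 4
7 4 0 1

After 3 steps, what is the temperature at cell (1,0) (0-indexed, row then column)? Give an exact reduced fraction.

Answer: 45067/14400

Derivation:
Step 1: cell (1,0) = 11/4
Step 2: cell (1,0) = 761/240
Step 3: cell (1,0) = 45067/14400
Full grid after step 3:
  1799/540 24221/7200 8437/2400 43/12
  45067/14400 17843/6000 16903/6000 41207/14400
  137/45 6457/2400 16561/7200 121/54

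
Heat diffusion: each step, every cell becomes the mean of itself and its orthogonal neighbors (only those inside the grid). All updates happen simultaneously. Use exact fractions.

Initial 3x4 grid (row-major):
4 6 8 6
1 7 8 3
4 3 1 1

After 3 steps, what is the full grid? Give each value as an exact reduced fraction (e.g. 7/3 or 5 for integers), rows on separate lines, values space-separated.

Answer: 2009/432 37939/7200 40159/7200 11599/2160
7571/1800 27467/6000 28577/6000 32759/7200
395/108 6991/1800 13817/3600 3947/1080

Derivation:
After step 1:
  11/3 25/4 7 17/3
  4 5 27/5 9/2
  8/3 15/4 13/4 5/3
After step 2:
  167/36 263/48 1459/240 103/18
  23/6 122/25 503/100 517/120
  125/36 11/3 211/60 113/36
After step 3:
  2009/432 37939/7200 40159/7200 11599/2160
  7571/1800 27467/6000 28577/6000 32759/7200
  395/108 6991/1800 13817/3600 3947/1080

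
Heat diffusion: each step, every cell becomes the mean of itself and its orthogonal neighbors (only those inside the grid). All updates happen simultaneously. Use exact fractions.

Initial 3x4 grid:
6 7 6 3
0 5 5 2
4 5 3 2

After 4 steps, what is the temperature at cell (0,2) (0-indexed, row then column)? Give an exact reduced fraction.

Step 1: cell (0,2) = 21/4
Step 2: cell (0,2) = 1147/240
Step 3: cell (0,2) = 32161/7200
Step 4: cell (0,2) = 934297/216000
Full grid after step 4:
  581287/129600 972317/216000 934297/216000 261121/64800
  3623513/864000 1526017/360000 240857/60000 15013/4000
  171379/43200 70391/18000 202043/54000 57149/16200

Answer: 934297/216000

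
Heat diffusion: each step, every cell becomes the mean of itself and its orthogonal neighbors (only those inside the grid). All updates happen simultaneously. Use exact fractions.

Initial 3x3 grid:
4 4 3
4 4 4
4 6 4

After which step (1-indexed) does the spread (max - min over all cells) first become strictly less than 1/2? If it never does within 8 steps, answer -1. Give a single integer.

Step 1: max=14/3, min=11/3, spread=1
Step 2: max=547/120, min=67/18, spread=301/360
Step 3: max=4757/1080, min=56423/14400, spread=21011/43200
  -> spread < 1/2 first at step 3
Step 4: max=1864303/432000, min=257209/64800, spread=448729/1296000
Step 5: max=16612373/3888000, min=15708623/3888000, spread=1205/5184
Step 6: max=986742931/233280000, min=948676681/233280000, spread=10151/62208
Step 7: max=58926663557/13996800000, min=57323219807/13996800000, spread=85517/746496
Step 8: max=3519688079779/839808000000, min=3452147673529/839808000000, spread=720431/8957952

Answer: 3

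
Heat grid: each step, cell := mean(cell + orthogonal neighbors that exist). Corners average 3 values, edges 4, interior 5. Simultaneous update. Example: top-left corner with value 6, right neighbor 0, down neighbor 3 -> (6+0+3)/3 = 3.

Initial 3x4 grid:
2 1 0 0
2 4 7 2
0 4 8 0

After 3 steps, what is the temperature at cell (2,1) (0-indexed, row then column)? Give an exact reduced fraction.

Answer: 2687/800

Derivation:
Step 1: cell (2,1) = 4
Step 2: cell (2,1) = 287/80
Step 3: cell (2,1) = 2687/800
Full grid after step 3:
  4591/2160 16783/7200 16933/7200 1153/540
  8909/3600 8777/3000 6123/2000 13267/4800
  2057/720 2687/800 26033/7200 1823/540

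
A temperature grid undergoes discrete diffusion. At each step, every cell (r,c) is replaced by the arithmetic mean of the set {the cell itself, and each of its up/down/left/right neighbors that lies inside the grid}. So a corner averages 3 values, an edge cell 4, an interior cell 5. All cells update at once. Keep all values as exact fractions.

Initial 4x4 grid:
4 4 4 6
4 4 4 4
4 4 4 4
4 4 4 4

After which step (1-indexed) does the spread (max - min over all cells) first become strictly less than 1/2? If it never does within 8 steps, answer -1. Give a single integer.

Answer: 3

Derivation:
Step 1: max=14/3, min=4, spread=2/3
Step 2: max=41/9, min=4, spread=5/9
Step 3: max=473/108, min=4, spread=41/108
  -> spread < 1/2 first at step 3
Step 4: max=14003/3240, min=4, spread=1043/3240
Step 5: max=414353/97200, min=4, spread=25553/97200
Step 6: max=12335459/2916000, min=36079/9000, spread=645863/2916000
Step 7: max=367561691/87480000, min=240971/60000, spread=16225973/87480000
Step 8: max=10975077983/2624400000, min=108701/27000, spread=409340783/2624400000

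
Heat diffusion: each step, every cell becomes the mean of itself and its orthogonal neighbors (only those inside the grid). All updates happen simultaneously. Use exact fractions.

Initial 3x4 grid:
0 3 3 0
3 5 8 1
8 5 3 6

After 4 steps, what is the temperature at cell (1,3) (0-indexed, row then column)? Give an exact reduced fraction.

Answer: 3090769/864000

Derivation:
Step 1: cell (1,3) = 15/4
Step 2: cell (1,3) = 149/48
Step 3: cell (1,3) = 52091/14400
Step 4: cell (1,3) = 3090769/864000
Full grid after step 4:
  77081/21600 256367/72000 723221/216000 427831/129600
  440083/108000 359779/90000 1404491/360000 3090769/864000
  289193/64800 980351/216000 917471/216000 523531/129600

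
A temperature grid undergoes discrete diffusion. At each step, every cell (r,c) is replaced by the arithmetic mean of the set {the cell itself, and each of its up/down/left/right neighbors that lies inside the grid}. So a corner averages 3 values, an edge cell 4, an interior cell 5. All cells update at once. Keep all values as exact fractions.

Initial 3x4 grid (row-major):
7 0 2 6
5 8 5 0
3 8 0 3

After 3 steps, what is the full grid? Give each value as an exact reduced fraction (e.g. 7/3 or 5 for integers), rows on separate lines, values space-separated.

Answer: 371/80 5017/1200 3239/900 323/108
70579/14400 3367/750 20881/6000 22147/7200
5461/1080 32177/7200 8779/2400 137/48

Derivation:
After step 1:
  4 17/4 13/4 8/3
  23/4 26/5 3 7/2
  16/3 19/4 4 1
After step 2:
  14/3 167/40 79/24 113/36
  1217/240 459/100 379/100 61/24
  95/18 1157/240 51/16 17/6
After step 3:
  371/80 5017/1200 3239/900 323/108
  70579/14400 3367/750 20881/6000 22147/7200
  5461/1080 32177/7200 8779/2400 137/48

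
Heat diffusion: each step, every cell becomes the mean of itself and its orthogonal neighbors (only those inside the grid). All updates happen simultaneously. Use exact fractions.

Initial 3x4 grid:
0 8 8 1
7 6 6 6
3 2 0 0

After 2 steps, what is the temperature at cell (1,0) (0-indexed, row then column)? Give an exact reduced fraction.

Answer: 47/10

Derivation:
Step 1: cell (1,0) = 4
Step 2: cell (1,0) = 47/10
Full grid after step 2:
  29/6 441/80 429/80 14/3
  47/10 93/20 22/5 309/80
  43/12 291/80 239/80 29/12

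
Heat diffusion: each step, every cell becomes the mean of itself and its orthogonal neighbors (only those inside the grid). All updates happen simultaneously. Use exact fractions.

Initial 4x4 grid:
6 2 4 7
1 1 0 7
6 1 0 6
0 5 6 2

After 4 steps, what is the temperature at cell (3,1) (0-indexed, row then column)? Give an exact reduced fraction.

Step 1: cell (3,1) = 3
Step 2: cell (3,1) = 751/240
Step 3: cell (3,1) = 20947/7200
Step 4: cell (3,1) = 646993/216000
Full grid after step 4:
  257/90 11803/4000 42137/12000 5623/1440
  96017/36000 21551/7500 196003/60000 274837/72000
  300599/108000 499807/180000 36463/11250 787543/216000
  183757/64800 646993/216000 706033/216000 29327/8100

Answer: 646993/216000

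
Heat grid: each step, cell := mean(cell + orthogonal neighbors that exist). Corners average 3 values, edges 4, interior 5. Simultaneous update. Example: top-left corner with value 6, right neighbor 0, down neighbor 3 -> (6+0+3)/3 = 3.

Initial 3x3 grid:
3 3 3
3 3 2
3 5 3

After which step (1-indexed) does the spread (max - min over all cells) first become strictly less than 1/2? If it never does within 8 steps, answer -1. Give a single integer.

Answer: 3

Derivation:
Step 1: max=11/3, min=8/3, spread=1
Step 2: max=137/40, min=101/36, spread=223/360
Step 3: max=3611/1080, min=6307/2160, spread=61/144
  -> spread < 1/2 first at step 3
Step 4: max=211507/64800, min=384689/129600, spread=511/1728
Step 5: max=12548279/3888000, min=23480683/7776000, spread=4309/20736
Step 6: max=744874063/233280000, min=1421695001/466560000, spread=36295/248832
Step 7: max=44410755611/13996800000, min=85954889347/27993600000, spread=305773/2985984
Step 8: max=2651205952267/839808000000, min=5181664201409/1679616000000, spread=2575951/35831808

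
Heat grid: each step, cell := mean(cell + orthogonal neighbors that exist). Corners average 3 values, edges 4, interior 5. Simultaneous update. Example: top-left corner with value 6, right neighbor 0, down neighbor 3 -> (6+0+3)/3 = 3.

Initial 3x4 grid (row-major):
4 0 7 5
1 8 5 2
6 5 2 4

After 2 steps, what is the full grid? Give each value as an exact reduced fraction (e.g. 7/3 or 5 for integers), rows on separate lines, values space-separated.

Answer: 67/18 217/60 277/60 155/36
853/240 467/100 417/100 121/30
14/3 341/80 1003/240 32/9

Derivation:
After step 1:
  5/3 19/4 17/4 14/3
  19/4 19/5 24/5 4
  4 21/4 4 8/3
After step 2:
  67/18 217/60 277/60 155/36
  853/240 467/100 417/100 121/30
  14/3 341/80 1003/240 32/9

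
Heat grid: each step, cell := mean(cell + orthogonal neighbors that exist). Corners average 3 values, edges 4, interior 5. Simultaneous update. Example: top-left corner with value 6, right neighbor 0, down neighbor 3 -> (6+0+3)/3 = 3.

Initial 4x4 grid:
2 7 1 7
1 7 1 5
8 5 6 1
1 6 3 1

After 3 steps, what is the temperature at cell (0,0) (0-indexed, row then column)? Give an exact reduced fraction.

Answer: 4291/1080

Derivation:
Step 1: cell (0,0) = 10/3
Step 2: cell (0,0) = 145/36
Step 3: cell (0,0) = 4291/1080
Full grid after step 3:
  4291/1080 30221/7200 28469/7200 427/108
  31601/7200 12361/3000 6161/1500 25919/7200
  3457/800 114/25 10961/3000 24871/7200
  208/45 9821/2400 27151/7200 3251/1080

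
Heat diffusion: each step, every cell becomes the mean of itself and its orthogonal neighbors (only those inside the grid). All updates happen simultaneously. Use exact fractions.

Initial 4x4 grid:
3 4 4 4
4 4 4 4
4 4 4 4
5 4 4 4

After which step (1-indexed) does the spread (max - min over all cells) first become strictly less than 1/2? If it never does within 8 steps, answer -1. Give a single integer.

Step 1: max=13/3, min=11/3, spread=2/3
Step 2: max=77/18, min=67/18, spread=5/9
Step 3: max=1801/432, min=1655/432, spread=73/216
  -> spread < 1/2 first at step 3
Step 4: max=53611/12960, min=50069/12960, spread=1771/6480
Step 5: max=318653/77760, min=303427/77760, spread=7613/38880
Step 6: max=47570311/11664000, min=45741689/11664000, spread=914311/5832000
Step 7: max=284146673/69984000, min=275725327/69984000, spread=4210673/34992000
Step 8: max=42499584751/10497600000, min=41481215249/10497600000, spread=509184751/5248800000

Answer: 3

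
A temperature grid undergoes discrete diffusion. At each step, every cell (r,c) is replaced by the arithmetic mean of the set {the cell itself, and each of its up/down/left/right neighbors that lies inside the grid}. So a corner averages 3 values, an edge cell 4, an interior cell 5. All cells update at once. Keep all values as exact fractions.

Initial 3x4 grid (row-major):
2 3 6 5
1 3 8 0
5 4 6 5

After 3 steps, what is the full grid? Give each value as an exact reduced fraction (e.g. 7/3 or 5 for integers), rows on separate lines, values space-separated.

After step 1:
  2 7/2 11/2 11/3
  11/4 19/5 23/5 9/2
  10/3 9/2 23/4 11/3
After step 2:
  11/4 37/10 259/60 41/9
  713/240 383/100 483/100 493/120
  127/36 1043/240 1111/240 167/36
After step 3:
  2261/720 4379/1200 7831/1800 4673/1080
  47083/14400 5903/1500 26057/6000 32639/7200
  488/135 29399/7200 33199/7200 9631/2160

Answer: 2261/720 4379/1200 7831/1800 4673/1080
47083/14400 5903/1500 26057/6000 32639/7200
488/135 29399/7200 33199/7200 9631/2160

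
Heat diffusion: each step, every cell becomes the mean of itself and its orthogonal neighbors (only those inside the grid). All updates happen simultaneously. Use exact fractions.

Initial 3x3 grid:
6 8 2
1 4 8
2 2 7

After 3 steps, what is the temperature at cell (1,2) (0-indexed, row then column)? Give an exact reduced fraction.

Step 1: cell (1,2) = 21/4
Step 2: cell (1,2) = 1291/240
Step 3: cell (1,2) = 72197/14400
Full grid after step 3:
  3167/720 2903/600 3827/720
  55097/14400 26939/6000 72197/14400
  1879/540 57847/14400 1277/270

Answer: 72197/14400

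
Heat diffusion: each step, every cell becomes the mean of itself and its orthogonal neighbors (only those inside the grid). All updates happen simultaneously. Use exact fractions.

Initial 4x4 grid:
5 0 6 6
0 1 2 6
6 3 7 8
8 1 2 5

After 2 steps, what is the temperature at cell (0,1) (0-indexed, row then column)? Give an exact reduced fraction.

Answer: 281/120

Derivation:
Step 1: cell (0,1) = 3
Step 2: cell (0,1) = 281/120
Full grid after step 2:
  23/9 281/120 169/40 5
  607/240 76/25 19/5 28/5
  317/80 339/100 453/100 107/20
  17/4 317/80 333/80 61/12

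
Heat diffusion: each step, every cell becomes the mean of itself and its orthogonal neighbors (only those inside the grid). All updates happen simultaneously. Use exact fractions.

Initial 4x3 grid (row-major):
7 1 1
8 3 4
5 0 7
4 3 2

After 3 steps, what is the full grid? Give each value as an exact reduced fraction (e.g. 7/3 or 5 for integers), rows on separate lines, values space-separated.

Answer: 572/135 13369/3600 187/60
15829/3600 5471/1500 4043/1200
4753/1200 7473/2000 3953/1200
303/80 16127/4800 2467/720

Derivation:
After step 1:
  16/3 3 2
  23/4 16/5 15/4
  17/4 18/5 13/4
  4 9/4 4
After step 2:
  169/36 203/60 35/12
  139/30 193/50 61/20
  22/5 331/100 73/20
  7/2 277/80 19/6
After step 3:
  572/135 13369/3600 187/60
  15829/3600 5471/1500 4043/1200
  4753/1200 7473/2000 3953/1200
  303/80 16127/4800 2467/720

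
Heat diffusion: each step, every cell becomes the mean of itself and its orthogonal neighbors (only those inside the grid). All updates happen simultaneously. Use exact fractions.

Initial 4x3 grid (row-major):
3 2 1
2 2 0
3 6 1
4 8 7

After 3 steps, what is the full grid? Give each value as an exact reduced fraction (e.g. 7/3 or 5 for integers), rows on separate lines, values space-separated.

Answer: 5009/2160 1783/900 629/360
20189/7200 15617/6000 343/150
9323/2400 5633/1500 12997/3600
335/72 68953/14400 1963/432

Derivation:
After step 1:
  7/3 2 1
  5/2 12/5 1
  15/4 4 7/2
  5 25/4 16/3
After step 2:
  41/18 29/15 4/3
  659/240 119/50 79/40
  61/16 199/50 83/24
  5 247/48 181/36
After step 3:
  5009/2160 1783/900 629/360
  20189/7200 15617/6000 343/150
  9323/2400 5633/1500 12997/3600
  335/72 68953/14400 1963/432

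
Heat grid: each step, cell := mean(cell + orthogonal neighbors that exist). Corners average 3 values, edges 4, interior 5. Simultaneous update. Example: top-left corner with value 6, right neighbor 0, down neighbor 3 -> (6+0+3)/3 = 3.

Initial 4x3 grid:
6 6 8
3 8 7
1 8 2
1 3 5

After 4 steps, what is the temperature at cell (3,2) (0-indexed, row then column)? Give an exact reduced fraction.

Answer: 569461/129600

Derivation:
Step 1: cell (3,2) = 10/3
Step 2: cell (3,2) = 157/36
Step 3: cell (3,2) = 569/135
Step 4: cell (3,2) = 569461/129600
Full grid after step 4:
  13189/2400 141989/24000 44267/7200
  360037/72000 53731/10000 414287/72000
  897811/216000 552047/120000 1060061/216000
  484661/129600 1141993/288000 569461/129600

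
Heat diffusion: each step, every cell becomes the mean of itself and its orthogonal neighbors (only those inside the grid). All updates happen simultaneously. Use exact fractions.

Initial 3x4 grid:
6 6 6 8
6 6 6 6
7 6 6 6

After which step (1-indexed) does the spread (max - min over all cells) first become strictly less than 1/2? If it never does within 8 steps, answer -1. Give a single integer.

Step 1: max=20/3, min=6, spread=2/3
Step 2: max=59/9, min=97/16, spread=71/144
  -> spread < 1/2 first at step 2
Step 3: max=689/108, min=881/144, spread=113/432
Step 4: max=81977/12960, min=17683/2880, spread=4807/25920
Step 5: max=4883281/777600, min=63787853/10368000, spread=3967681/31104000
Step 6: max=291977639/46656000, min=574437923/93312000, spread=1903471/18662400
Step 7: max=17472160921/2799360000, min=34493356417/5598720000, spread=18038617/223948800
Step 8: max=1046622142739/167961600000, min=2071144822403/335923200000, spread=883978523/13436928000

Answer: 2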